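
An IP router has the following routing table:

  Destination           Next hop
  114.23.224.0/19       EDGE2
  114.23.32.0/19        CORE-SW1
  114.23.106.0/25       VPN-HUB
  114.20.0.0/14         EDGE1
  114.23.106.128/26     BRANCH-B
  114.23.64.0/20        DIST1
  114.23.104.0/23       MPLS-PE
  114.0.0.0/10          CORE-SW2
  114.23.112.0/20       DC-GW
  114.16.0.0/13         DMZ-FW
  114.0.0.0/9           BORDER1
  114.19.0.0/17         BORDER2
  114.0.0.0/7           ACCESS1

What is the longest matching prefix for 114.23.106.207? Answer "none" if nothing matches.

114.20.0.0/14

Entries matching 114.23.106.207:
  114.0.0.0/7 (114.0.0.0 - 115.255.255.255)
  114.0.0.0/9 (114.0.0.0 - 114.127.255.255)
  114.0.0.0/10 (114.0.0.0 - 114.63.255.255)
  114.16.0.0/13 (114.16.0.0 - 114.23.255.255)
  114.20.0.0/14 (114.20.0.0 - 114.23.255.255)
Most specific is 114.20.0.0/14.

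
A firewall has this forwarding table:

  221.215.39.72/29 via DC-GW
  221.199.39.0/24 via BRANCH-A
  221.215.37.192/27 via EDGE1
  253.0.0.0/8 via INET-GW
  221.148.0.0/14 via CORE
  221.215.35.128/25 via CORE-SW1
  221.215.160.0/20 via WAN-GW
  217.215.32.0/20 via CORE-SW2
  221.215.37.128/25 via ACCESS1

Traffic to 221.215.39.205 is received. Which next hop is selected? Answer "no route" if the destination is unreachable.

No entry's prefix contains 221.215.39.205; there is no default route.

no route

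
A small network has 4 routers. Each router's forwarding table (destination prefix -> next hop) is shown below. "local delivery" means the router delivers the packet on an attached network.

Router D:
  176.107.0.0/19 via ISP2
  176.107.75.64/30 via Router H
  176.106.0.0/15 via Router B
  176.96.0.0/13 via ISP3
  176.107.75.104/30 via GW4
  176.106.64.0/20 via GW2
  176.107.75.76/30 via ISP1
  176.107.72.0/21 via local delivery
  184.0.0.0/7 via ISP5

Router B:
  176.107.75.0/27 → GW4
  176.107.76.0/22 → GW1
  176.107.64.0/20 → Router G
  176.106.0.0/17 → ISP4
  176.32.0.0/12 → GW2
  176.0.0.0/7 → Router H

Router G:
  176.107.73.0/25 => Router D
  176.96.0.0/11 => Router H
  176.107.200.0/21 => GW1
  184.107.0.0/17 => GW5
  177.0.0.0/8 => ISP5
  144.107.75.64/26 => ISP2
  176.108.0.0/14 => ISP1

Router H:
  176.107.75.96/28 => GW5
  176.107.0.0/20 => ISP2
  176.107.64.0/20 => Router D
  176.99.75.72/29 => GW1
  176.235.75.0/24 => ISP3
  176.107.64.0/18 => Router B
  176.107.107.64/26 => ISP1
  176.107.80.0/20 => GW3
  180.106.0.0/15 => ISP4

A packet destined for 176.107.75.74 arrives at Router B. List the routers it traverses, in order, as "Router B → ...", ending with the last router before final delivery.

Router B → Router G → Router H → Router D

At Router B: longest match for 176.107.75.74 is 176.107.64.0/20 -> Router G
At Router G: longest match for 176.107.75.74 is 176.96.0.0/11 -> Router H
At Router H: longest match for 176.107.75.74 is 176.107.64.0/20 -> Router D
At Router D: longest match for 176.107.75.74 is 176.107.72.0/21 -> local delivery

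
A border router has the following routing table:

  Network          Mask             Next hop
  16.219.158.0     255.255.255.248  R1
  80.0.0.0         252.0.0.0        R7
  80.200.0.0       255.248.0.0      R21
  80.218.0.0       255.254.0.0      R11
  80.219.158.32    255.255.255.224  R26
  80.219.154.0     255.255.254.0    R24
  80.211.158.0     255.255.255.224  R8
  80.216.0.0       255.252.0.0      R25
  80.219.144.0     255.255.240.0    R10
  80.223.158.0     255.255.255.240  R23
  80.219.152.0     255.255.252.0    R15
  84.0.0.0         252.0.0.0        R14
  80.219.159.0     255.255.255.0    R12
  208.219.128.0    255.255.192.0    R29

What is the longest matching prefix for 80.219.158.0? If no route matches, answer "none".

Entries matching 80.219.158.0:
  80.0.0.0/6 (80.0.0.0 - 83.255.255.255)
  80.216.0.0/14 (80.216.0.0 - 80.219.255.255)
  80.218.0.0/15 (80.218.0.0 - 80.219.255.255)
  80.219.144.0/20 (80.219.144.0 - 80.219.159.255)
Most specific is 80.219.144.0/20.

80.219.144.0/20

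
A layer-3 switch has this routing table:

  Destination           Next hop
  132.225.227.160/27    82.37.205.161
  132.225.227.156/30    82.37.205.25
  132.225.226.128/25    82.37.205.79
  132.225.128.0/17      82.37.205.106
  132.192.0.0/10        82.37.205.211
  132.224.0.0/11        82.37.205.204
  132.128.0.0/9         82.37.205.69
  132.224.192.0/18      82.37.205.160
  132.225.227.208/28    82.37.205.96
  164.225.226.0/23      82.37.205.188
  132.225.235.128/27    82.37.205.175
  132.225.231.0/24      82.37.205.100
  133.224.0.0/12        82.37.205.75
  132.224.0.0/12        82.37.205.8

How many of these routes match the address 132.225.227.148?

Prefixes containing 132.225.227.148:
  132.128.0.0/9 (132.128.0.0 - 132.255.255.255)
  132.192.0.0/10 (132.192.0.0 - 132.255.255.255)
  132.224.0.0/11 (132.224.0.0 - 132.255.255.255)
  132.224.0.0/12 (132.224.0.0 - 132.239.255.255)
  132.225.128.0/17 (132.225.128.0 - 132.225.255.255)
Total matching entries: 5.

5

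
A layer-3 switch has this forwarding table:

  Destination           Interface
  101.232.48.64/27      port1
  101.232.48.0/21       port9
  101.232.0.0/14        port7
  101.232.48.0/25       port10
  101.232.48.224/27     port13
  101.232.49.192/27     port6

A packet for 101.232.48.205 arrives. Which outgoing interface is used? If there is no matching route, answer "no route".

Routes whose prefix contains 101.232.48.205:
  101.232.0.0/14 (101.232.0.0 - 101.235.255.255) -> port7
  101.232.48.0/21 (101.232.48.0 - 101.232.55.255) -> port9
More-specific entries that do NOT match:
  101.232.48.64/27 (101.232.48.64 - 101.232.48.95) does not contain 101.232.48.205
  101.232.48.224/27 (101.232.48.224 - 101.232.48.255) does not contain 101.232.48.205
  101.232.49.192/27 (101.232.49.192 - 101.232.49.223) does not contain 101.232.48.205
  101.232.48.0/25 (101.232.48.0 - 101.232.48.127) does not contain 101.232.48.205
Longest matching prefix is /21 -> interface port9.

port9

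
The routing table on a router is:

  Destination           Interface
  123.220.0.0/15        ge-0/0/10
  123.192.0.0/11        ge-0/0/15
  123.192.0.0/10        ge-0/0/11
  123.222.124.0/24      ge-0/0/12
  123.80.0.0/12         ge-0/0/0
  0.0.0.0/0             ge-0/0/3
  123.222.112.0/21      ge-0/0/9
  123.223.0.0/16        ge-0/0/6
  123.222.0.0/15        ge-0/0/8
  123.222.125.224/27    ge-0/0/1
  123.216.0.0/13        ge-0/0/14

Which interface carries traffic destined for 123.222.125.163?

ge-0/0/8

Routes whose prefix contains 123.222.125.163:
  0.0.0.0/0 (default, matches everything) -> ge-0/0/3
  123.192.0.0/10 (123.192.0.0 - 123.255.255.255) -> ge-0/0/11
  123.192.0.0/11 (123.192.0.0 - 123.223.255.255) -> ge-0/0/15
  123.216.0.0/13 (123.216.0.0 - 123.223.255.255) -> ge-0/0/14
  123.222.0.0/15 (123.222.0.0 - 123.223.255.255) -> ge-0/0/8
More-specific entries that do NOT match:
  123.222.125.224/27 (123.222.125.224 - 123.222.125.255) does not contain 123.222.125.163
  123.222.124.0/24 (123.222.124.0 - 123.222.124.255) does not contain 123.222.125.163
  123.222.112.0/21 (123.222.112.0 - 123.222.119.255) does not contain 123.222.125.163
  123.223.0.0/16 (123.223.0.0 - 123.223.255.255) does not contain 123.222.125.163
Longest matching prefix is /15 -> interface ge-0/0/8.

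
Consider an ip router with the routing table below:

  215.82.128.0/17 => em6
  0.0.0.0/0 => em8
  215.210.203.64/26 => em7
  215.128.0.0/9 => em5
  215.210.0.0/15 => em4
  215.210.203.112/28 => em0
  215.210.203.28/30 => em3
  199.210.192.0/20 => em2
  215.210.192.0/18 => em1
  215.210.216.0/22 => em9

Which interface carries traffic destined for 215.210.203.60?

Routes whose prefix contains 215.210.203.60:
  0.0.0.0/0 (default, matches everything) -> em8
  215.128.0.0/9 (215.128.0.0 - 215.255.255.255) -> em5
  215.210.0.0/15 (215.210.0.0 - 215.211.255.255) -> em4
  215.210.192.0/18 (215.210.192.0 - 215.210.255.255) -> em1
More-specific entries that do NOT match:
  215.210.203.28/30 (215.210.203.28 - 215.210.203.31) does not contain 215.210.203.60
  215.210.203.112/28 (215.210.203.112 - 215.210.203.127) does not contain 215.210.203.60
  215.210.203.64/26 (215.210.203.64 - 215.210.203.127) does not contain 215.210.203.60
  215.210.216.0/22 (215.210.216.0 - 215.210.219.255) does not contain 215.210.203.60
  199.210.192.0/20 (199.210.192.0 - 199.210.207.255) does not contain 215.210.203.60
Longest matching prefix is /18 -> interface em1.

em1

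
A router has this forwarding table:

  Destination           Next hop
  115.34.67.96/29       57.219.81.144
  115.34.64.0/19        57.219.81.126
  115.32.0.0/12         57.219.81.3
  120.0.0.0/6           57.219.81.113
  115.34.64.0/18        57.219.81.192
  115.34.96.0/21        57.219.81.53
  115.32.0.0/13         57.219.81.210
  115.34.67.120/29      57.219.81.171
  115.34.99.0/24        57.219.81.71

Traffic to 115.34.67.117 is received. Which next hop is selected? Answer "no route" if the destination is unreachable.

57.219.81.126

Routes whose prefix contains 115.34.67.117:
  115.32.0.0/12 (115.32.0.0 - 115.47.255.255) -> 57.219.81.3
  115.32.0.0/13 (115.32.0.0 - 115.39.255.255) -> 57.219.81.210
  115.34.64.0/18 (115.34.64.0 - 115.34.127.255) -> 57.219.81.192
  115.34.64.0/19 (115.34.64.0 - 115.34.95.255) -> 57.219.81.126
More-specific entries that do NOT match:
  115.34.67.96/29 (115.34.67.96 - 115.34.67.103) does not contain 115.34.67.117
  115.34.67.120/29 (115.34.67.120 - 115.34.67.127) does not contain 115.34.67.117
  115.34.99.0/24 (115.34.99.0 - 115.34.99.255) does not contain 115.34.67.117
  115.34.96.0/21 (115.34.96.0 - 115.34.103.255) does not contain 115.34.67.117
Longest matching prefix is /19 -> next hop 57.219.81.126.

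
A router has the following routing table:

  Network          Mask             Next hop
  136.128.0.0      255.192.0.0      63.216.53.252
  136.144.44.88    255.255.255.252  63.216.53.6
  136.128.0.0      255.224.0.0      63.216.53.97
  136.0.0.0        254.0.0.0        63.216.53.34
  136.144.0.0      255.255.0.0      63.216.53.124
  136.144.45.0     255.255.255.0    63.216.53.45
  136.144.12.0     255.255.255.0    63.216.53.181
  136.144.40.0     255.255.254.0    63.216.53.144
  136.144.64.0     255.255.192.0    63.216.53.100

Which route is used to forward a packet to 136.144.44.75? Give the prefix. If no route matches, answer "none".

136.144.0.0/16

Entries matching 136.144.44.75:
  136.0.0.0/7 (136.0.0.0 - 137.255.255.255)
  136.128.0.0/10 (136.128.0.0 - 136.191.255.255)
  136.128.0.0/11 (136.128.0.0 - 136.159.255.255)
  136.144.0.0/16 (136.144.0.0 - 136.144.255.255)
Most specific is 136.144.0.0/16.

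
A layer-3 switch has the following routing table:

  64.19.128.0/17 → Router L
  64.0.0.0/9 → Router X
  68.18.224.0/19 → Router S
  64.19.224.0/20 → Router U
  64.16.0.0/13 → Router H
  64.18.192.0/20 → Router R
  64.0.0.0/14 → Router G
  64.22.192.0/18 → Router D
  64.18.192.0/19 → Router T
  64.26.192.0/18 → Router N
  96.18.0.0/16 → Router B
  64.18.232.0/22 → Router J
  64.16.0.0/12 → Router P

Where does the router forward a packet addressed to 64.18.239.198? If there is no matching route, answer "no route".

Routes whose prefix contains 64.18.239.198:
  64.0.0.0/9 (64.0.0.0 - 64.127.255.255) -> Router X
  64.16.0.0/12 (64.16.0.0 - 64.31.255.255) -> Router P
  64.16.0.0/13 (64.16.0.0 - 64.23.255.255) -> Router H
More-specific entries that do NOT match:
  64.18.232.0/22 (64.18.232.0 - 64.18.235.255) does not contain 64.18.239.198
  64.19.224.0/20 (64.19.224.0 - 64.19.239.255) does not contain 64.18.239.198
  64.18.192.0/20 (64.18.192.0 - 64.18.207.255) does not contain 64.18.239.198
  68.18.224.0/19 (68.18.224.0 - 68.18.255.255) does not contain 64.18.239.198
  64.18.192.0/19 (64.18.192.0 - 64.18.223.255) does not contain 64.18.239.198
  64.22.192.0/18 (64.22.192.0 - 64.22.255.255) does not contain 64.18.239.198
  64.26.192.0/18 (64.26.192.0 - 64.26.255.255) does not contain 64.18.239.198
  64.19.128.0/17 (64.19.128.0 - 64.19.255.255) does not contain 64.18.239.198
  96.18.0.0/16 (96.18.0.0 - 96.18.255.255) does not contain 64.18.239.198
  64.0.0.0/14 (64.0.0.0 - 64.3.255.255) does not contain 64.18.239.198
Longest matching prefix is /13 -> next hop Router H.

Router H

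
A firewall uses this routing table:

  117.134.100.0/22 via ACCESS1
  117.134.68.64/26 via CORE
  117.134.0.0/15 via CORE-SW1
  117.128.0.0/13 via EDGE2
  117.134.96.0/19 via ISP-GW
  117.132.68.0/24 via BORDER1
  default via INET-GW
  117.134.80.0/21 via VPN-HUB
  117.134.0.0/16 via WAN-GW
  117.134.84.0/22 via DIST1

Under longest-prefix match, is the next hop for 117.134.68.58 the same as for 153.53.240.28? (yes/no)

no

117.134.68.58: longest match 117.134.0.0/16 -> WAN-GW
153.53.240.28: longest match 0.0.0.0/0 -> INET-GW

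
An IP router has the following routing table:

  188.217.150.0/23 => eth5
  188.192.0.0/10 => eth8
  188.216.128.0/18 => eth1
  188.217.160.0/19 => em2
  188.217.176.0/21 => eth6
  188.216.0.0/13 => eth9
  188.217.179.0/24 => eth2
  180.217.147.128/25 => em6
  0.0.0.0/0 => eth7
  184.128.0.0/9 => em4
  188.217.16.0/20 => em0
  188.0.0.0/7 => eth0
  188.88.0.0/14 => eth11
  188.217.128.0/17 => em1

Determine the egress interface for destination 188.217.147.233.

Routes whose prefix contains 188.217.147.233:
  0.0.0.0/0 (default, matches everything) -> eth7
  188.0.0.0/7 (188.0.0.0 - 189.255.255.255) -> eth0
  188.192.0.0/10 (188.192.0.0 - 188.255.255.255) -> eth8
  188.216.0.0/13 (188.216.0.0 - 188.223.255.255) -> eth9
  188.217.128.0/17 (188.217.128.0 - 188.217.255.255) -> em1
More-specific entries that do NOT match:
  180.217.147.128/25 (180.217.147.128 - 180.217.147.255) does not contain 188.217.147.233
  188.217.179.0/24 (188.217.179.0 - 188.217.179.255) does not contain 188.217.147.233
  188.217.150.0/23 (188.217.150.0 - 188.217.151.255) does not contain 188.217.147.233
  188.217.176.0/21 (188.217.176.0 - 188.217.183.255) does not contain 188.217.147.233
  188.217.16.0/20 (188.217.16.0 - 188.217.31.255) does not contain 188.217.147.233
  188.217.160.0/19 (188.217.160.0 - 188.217.191.255) does not contain 188.217.147.233
  188.216.128.0/18 (188.216.128.0 - 188.216.191.255) does not contain 188.217.147.233
Longest matching prefix is /17 -> interface em1.

em1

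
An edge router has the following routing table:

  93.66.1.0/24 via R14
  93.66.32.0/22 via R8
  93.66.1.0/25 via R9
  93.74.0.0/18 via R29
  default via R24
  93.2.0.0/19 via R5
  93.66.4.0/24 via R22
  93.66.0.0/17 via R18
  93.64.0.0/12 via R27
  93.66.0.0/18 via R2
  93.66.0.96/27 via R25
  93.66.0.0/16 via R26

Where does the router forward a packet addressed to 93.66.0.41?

Routes whose prefix contains 93.66.0.41:
  0.0.0.0/0 (default, matches everything) -> R24
  93.64.0.0/12 (93.64.0.0 - 93.79.255.255) -> R27
  93.66.0.0/16 (93.66.0.0 - 93.66.255.255) -> R26
  93.66.0.0/17 (93.66.0.0 - 93.66.127.255) -> R18
  93.66.0.0/18 (93.66.0.0 - 93.66.63.255) -> R2
More-specific entries that do NOT match:
  93.66.0.96/27 (93.66.0.96 - 93.66.0.127) does not contain 93.66.0.41
  93.66.1.0/25 (93.66.1.0 - 93.66.1.127) does not contain 93.66.0.41
  93.66.1.0/24 (93.66.1.0 - 93.66.1.255) does not contain 93.66.0.41
  93.66.4.0/24 (93.66.4.0 - 93.66.4.255) does not contain 93.66.0.41
  93.66.32.0/22 (93.66.32.0 - 93.66.35.255) does not contain 93.66.0.41
  93.2.0.0/19 (93.2.0.0 - 93.2.31.255) does not contain 93.66.0.41
Longest matching prefix is /18 -> next hop R2.

R2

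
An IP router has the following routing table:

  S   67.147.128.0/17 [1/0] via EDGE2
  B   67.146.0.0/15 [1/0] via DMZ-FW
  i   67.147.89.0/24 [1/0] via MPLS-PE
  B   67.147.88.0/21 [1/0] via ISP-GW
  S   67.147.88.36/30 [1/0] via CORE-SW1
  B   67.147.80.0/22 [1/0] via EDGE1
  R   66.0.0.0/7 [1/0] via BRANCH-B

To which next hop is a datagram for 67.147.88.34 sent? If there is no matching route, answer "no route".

ISP-GW

Routes whose prefix contains 67.147.88.34:
  66.0.0.0/7 (66.0.0.0 - 67.255.255.255) -> BRANCH-B
  67.146.0.0/15 (67.146.0.0 - 67.147.255.255) -> DMZ-FW
  67.147.88.0/21 (67.147.88.0 - 67.147.95.255) -> ISP-GW
More-specific entries that do NOT match:
  67.147.88.36/30 (67.147.88.36 - 67.147.88.39) does not contain 67.147.88.34
  67.147.89.0/24 (67.147.89.0 - 67.147.89.255) does not contain 67.147.88.34
  67.147.80.0/22 (67.147.80.0 - 67.147.83.255) does not contain 67.147.88.34
Longest matching prefix is /21 -> next hop ISP-GW.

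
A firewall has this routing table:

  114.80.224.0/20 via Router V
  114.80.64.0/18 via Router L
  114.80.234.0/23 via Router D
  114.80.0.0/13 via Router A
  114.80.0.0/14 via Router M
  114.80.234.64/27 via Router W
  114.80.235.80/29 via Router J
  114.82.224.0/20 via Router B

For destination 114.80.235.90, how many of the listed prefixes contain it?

4

Prefixes containing 114.80.235.90:
  114.80.0.0/13 (114.80.0.0 - 114.87.255.255)
  114.80.0.0/14 (114.80.0.0 - 114.83.255.255)
  114.80.224.0/20 (114.80.224.0 - 114.80.239.255)
  114.80.234.0/23 (114.80.234.0 - 114.80.235.255)
Total matching entries: 4.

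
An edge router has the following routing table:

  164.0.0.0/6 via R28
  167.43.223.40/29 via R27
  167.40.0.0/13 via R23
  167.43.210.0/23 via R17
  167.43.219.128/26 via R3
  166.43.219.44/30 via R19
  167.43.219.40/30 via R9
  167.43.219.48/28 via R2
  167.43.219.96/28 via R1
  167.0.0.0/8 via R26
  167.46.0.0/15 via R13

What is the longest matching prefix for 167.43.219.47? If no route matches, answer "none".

Entries matching 167.43.219.47:
  164.0.0.0/6 (164.0.0.0 - 167.255.255.255)
  167.0.0.0/8 (167.0.0.0 - 167.255.255.255)
  167.40.0.0/13 (167.40.0.0 - 167.47.255.255)
Most specific is 167.40.0.0/13.

167.40.0.0/13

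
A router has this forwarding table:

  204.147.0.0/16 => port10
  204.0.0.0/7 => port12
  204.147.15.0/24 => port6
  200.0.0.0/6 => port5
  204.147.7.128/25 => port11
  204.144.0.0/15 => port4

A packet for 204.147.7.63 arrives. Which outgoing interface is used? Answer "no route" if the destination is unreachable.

Routes whose prefix contains 204.147.7.63:
  204.0.0.0/7 (204.0.0.0 - 205.255.255.255) -> port12
  204.147.0.0/16 (204.147.0.0 - 204.147.255.255) -> port10
More-specific entries that do NOT match:
  204.147.7.128/25 (204.147.7.128 - 204.147.7.255) does not contain 204.147.7.63
  204.147.15.0/24 (204.147.15.0 - 204.147.15.255) does not contain 204.147.7.63
Longest matching prefix is /16 -> interface port10.

port10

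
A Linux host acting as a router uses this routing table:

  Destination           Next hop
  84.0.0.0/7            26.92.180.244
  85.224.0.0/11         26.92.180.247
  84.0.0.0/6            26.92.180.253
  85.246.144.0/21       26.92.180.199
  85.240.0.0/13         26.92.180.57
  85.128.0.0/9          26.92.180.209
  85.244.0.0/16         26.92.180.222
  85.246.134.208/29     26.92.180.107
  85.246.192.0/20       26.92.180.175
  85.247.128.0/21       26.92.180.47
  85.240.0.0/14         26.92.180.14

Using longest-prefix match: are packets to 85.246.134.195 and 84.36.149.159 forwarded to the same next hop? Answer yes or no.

85.246.134.195: longest match 85.240.0.0/13 -> 26.92.180.57
84.36.149.159: longest match 84.0.0.0/7 -> 26.92.180.244

no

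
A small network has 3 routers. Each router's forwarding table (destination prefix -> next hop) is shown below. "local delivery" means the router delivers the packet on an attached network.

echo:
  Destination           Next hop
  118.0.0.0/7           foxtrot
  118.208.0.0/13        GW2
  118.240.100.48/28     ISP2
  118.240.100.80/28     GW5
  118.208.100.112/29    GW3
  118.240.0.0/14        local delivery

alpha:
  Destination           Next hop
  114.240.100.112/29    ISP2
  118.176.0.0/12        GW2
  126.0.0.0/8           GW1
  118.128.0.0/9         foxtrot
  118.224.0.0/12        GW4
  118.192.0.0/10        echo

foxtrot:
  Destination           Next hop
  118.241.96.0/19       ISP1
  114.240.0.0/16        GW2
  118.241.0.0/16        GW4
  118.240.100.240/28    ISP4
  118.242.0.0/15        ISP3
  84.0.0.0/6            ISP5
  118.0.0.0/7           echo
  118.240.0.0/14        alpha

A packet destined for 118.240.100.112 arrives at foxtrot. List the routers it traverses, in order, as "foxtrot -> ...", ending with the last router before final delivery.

At foxtrot: longest match for 118.240.100.112 is 118.240.0.0/14 -> alpha
At alpha: longest match for 118.240.100.112 is 118.192.0.0/10 -> echo
At echo: longest match for 118.240.100.112 is 118.240.0.0/14 -> local delivery

foxtrot -> alpha -> echo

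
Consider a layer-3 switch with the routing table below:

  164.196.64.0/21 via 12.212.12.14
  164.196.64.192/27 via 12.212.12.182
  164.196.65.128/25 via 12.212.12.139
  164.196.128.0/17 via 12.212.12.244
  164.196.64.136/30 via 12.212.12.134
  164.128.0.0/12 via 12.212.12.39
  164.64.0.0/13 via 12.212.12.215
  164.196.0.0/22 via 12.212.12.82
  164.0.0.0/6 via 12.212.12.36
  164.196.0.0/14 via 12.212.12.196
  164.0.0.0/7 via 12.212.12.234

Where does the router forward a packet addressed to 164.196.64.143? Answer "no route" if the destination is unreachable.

Routes whose prefix contains 164.196.64.143:
  164.0.0.0/6 (164.0.0.0 - 167.255.255.255) -> 12.212.12.36
  164.0.0.0/7 (164.0.0.0 - 165.255.255.255) -> 12.212.12.234
  164.196.0.0/14 (164.196.0.0 - 164.199.255.255) -> 12.212.12.196
  164.196.64.0/21 (164.196.64.0 - 164.196.71.255) -> 12.212.12.14
More-specific entries that do NOT match:
  164.196.64.136/30 (164.196.64.136 - 164.196.64.139) does not contain 164.196.64.143
  164.196.64.192/27 (164.196.64.192 - 164.196.64.223) does not contain 164.196.64.143
  164.196.65.128/25 (164.196.65.128 - 164.196.65.255) does not contain 164.196.64.143
  164.196.0.0/22 (164.196.0.0 - 164.196.3.255) does not contain 164.196.64.143
Longest matching prefix is /21 -> next hop 12.212.12.14.

12.212.12.14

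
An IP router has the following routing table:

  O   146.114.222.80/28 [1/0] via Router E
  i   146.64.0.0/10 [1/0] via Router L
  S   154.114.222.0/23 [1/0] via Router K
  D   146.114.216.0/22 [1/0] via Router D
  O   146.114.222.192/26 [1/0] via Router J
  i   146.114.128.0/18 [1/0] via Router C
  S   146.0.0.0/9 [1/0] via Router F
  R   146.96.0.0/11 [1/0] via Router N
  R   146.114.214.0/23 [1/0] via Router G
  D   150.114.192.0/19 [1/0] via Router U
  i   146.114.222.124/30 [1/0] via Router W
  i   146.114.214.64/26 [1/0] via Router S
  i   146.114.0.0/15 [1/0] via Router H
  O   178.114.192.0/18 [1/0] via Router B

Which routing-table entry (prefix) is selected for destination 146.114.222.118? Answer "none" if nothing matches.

Entries matching 146.114.222.118:
  146.0.0.0/9 (146.0.0.0 - 146.127.255.255)
  146.64.0.0/10 (146.64.0.0 - 146.127.255.255)
  146.96.0.0/11 (146.96.0.0 - 146.127.255.255)
  146.114.0.0/15 (146.114.0.0 - 146.115.255.255)
Most specific is 146.114.0.0/15.

146.114.0.0/15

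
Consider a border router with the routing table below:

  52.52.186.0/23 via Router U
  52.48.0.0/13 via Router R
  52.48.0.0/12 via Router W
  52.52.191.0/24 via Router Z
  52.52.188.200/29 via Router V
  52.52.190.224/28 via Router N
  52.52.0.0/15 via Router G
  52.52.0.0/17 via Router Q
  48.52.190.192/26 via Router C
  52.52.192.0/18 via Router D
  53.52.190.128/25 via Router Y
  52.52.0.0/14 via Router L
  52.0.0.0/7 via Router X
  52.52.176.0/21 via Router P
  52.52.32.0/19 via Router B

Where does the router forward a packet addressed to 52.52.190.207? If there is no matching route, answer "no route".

Router G

Routes whose prefix contains 52.52.190.207:
  52.0.0.0/7 (52.0.0.0 - 53.255.255.255) -> Router X
  52.48.0.0/12 (52.48.0.0 - 52.63.255.255) -> Router W
  52.48.0.0/13 (52.48.0.0 - 52.55.255.255) -> Router R
  52.52.0.0/14 (52.52.0.0 - 52.55.255.255) -> Router L
  52.52.0.0/15 (52.52.0.0 - 52.53.255.255) -> Router G
More-specific entries that do NOT match:
  52.52.188.200/29 (52.52.188.200 - 52.52.188.207) does not contain 52.52.190.207
  52.52.190.224/28 (52.52.190.224 - 52.52.190.239) does not contain 52.52.190.207
  48.52.190.192/26 (48.52.190.192 - 48.52.190.255) does not contain 52.52.190.207
  53.52.190.128/25 (53.52.190.128 - 53.52.190.255) does not contain 52.52.190.207
  52.52.191.0/24 (52.52.191.0 - 52.52.191.255) does not contain 52.52.190.207
  52.52.186.0/23 (52.52.186.0 - 52.52.187.255) does not contain 52.52.190.207
  52.52.176.0/21 (52.52.176.0 - 52.52.183.255) does not contain 52.52.190.207
  52.52.32.0/19 (52.52.32.0 - 52.52.63.255) does not contain 52.52.190.207
  52.52.192.0/18 (52.52.192.0 - 52.52.255.255) does not contain 52.52.190.207
  52.52.0.0/17 (52.52.0.0 - 52.52.127.255) does not contain 52.52.190.207
Longest matching prefix is /15 -> next hop Router G.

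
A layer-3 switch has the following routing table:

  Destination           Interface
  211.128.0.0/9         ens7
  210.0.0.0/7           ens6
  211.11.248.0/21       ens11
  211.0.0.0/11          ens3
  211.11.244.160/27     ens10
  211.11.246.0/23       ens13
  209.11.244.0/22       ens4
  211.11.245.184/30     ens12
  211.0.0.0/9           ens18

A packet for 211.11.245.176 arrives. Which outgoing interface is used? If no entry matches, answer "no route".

ens3

Routes whose prefix contains 211.11.245.176:
  210.0.0.0/7 (210.0.0.0 - 211.255.255.255) -> ens6
  211.0.0.0/9 (211.0.0.0 - 211.127.255.255) -> ens18
  211.0.0.0/11 (211.0.0.0 - 211.31.255.255) -> ens3
More-specific entries that do NOT match:
  211.11.245.184/30 (211.11.245.184 - 211.11.245.187) does not contain 211.11.245.176
  211.11.244.160/27 (211.11.244.160 - 211.11.244.191) does not contain 211.11.245.176
  211.11.246.0/23 (211.11.246.0 - 211.11.247.255) does not contain 211.11.245.176
  209.11.244.0/22 (209.11.244.0 - 209.11.247.255) does not contain 211.11.245.176
  211.11.248.0/21 (211.11.248.0 - 211.11.255.255) does not contain 211.11.245.176
Longest matching prefix is /11 -> interface ens3.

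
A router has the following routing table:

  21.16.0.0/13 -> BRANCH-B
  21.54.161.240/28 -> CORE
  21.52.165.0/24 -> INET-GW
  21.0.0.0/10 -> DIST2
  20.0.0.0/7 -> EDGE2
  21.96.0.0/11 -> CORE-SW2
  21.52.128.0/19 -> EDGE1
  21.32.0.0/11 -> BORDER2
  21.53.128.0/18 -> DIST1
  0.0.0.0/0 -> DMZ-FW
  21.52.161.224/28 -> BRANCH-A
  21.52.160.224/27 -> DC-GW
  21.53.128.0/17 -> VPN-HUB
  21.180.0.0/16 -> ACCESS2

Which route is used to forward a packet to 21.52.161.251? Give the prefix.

21.32.0.0/11

Entries matching 21.52.161.251:
  0.0.0.0/0 (default, matches everything)
  20.0.0.0/7 (20.0.0.0 - 21.255.255.255)
  21.0.0.0/10 (21.0.0.0 - 21.63.255.255)
  21.32.0.0/11 (21.32.0.0 - 21.63.255.255)
Most specific is 21.32.0.0/11.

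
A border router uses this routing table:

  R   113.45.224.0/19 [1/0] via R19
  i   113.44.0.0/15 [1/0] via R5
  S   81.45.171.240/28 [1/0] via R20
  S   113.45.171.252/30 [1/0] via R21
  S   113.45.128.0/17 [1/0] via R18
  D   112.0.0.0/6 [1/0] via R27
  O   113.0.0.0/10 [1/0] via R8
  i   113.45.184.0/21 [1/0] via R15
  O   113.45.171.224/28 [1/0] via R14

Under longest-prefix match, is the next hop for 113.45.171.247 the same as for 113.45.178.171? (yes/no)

113.45.171.247: longest match 113.45.128.0/17 -> R18
113.45.178.171: longest match 113.45.128.0/17 -> R18

yes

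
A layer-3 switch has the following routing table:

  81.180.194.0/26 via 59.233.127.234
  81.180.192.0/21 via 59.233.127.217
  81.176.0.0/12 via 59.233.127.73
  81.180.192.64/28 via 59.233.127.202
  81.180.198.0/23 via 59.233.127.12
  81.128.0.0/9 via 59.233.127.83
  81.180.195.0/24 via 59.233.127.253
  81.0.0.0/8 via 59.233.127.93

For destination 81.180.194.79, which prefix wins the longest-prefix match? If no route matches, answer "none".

81.180.192.0/21

Entries matching 81.180.194.79:
  81.0.0.0/8 (81.0.0.0 - 81.255.255.255)
  81.128.0.0/9 (81.128.0.0 - 81.255.255.255)
  81.176.0.0/12 (81.176.0.0 - 81.191.255.255)
  81.180.192.0/21 (81.180.192.0 - 81.180.199.255)
Most specific is 81.180.192.0/21.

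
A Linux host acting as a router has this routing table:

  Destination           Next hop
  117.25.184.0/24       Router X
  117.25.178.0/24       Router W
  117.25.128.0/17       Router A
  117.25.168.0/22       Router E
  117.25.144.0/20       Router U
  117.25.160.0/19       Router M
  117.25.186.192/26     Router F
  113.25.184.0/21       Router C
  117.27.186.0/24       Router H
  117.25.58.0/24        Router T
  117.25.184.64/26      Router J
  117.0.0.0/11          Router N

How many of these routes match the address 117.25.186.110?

3

Prefixes containing 117.25.186.110:
  117.0.0.0/11 (117.0.0.0 - 117.31.255.255)
  117.25.128.0/17 (117.25.128.0 - 117.25.255.255)
  117.25.160.0/19 (117.25.160.0 - 117.25.191.255)
Total matching entries: 3.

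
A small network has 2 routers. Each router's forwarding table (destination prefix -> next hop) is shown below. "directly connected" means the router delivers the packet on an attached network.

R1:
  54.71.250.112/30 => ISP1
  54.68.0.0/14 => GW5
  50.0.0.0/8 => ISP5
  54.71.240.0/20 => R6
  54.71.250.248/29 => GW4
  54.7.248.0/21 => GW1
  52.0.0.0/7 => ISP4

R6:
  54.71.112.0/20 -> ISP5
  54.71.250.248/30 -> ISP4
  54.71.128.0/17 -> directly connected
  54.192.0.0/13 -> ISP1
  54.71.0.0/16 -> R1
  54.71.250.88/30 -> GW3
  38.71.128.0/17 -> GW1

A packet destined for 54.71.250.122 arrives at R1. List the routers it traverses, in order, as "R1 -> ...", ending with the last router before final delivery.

R1 -> R6

At R1: longest match for 54.71.250.122 is 54.71.240.0/20 -> R6
At R6: longest match for 54.71.250.122 is 54.71.128.0/17 -> directly connected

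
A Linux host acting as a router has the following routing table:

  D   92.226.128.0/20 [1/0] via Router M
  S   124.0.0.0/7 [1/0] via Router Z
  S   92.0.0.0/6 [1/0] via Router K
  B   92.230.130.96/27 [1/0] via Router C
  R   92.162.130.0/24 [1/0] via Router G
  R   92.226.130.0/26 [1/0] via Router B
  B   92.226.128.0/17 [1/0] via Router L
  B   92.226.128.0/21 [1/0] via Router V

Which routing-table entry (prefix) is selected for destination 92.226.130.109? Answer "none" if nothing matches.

92.226.128.0/21

Entries matching 92.226.130.109:
  92.0.0.0/6 (92.0.0.0 - 95.255.255.255)
  92.226.128.0/17 (92.226.128.0 - 92.226.255.255)
  92.226.128.0/20 (92.226.128.0 - 92.226.143.255)
  92.226.128.0/21 (92.226.128.0 - 92.226.135.255)
Most specific is 92.226.128.0/21.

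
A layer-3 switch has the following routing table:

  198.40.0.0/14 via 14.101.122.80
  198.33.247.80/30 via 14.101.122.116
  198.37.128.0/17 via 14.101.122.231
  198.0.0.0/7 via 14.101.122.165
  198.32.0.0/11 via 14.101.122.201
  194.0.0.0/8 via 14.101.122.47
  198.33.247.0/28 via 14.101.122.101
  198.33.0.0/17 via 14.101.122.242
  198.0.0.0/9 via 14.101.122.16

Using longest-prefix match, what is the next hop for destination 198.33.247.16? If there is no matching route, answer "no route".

14.101.122.201

Routes whose prefix contains 198.33.247.16:
  198.0.0.0/7 (198.0.0.0 - 199.255.255.255) -> 14.101.122.165
  198.0.0.0/9 (198.0.0.0 - 198.127.255.255) -> 14.101.122.16
  198.32.0.0/11 (198.32.0.0 - 198.63.255.255) -> 14.101.122.201
More-specific entries that do NOT match:
  198.33.247.80/30 (198.33.247.80 - 198.33.247.83) does not contain 198.33.247.16
  198.33.247.0/28 (198.33.247.0 - 198.33.247.15) does not contain 198.33.247.16
  198.37.128.0/17 (198.37.128.0 - 198.37.255.255) does not contain 198.33.247.16
  198.33.0.0/17 (198.33.0.0 - 198.33.127.255) does not contain 198.33.247.16
  198.40.0.0/14 (198.40.0.0 - 198.43.255.255) does not contain 198.33.247.16
Longest matching prefix is /11 -> next hop 14.101.122.201.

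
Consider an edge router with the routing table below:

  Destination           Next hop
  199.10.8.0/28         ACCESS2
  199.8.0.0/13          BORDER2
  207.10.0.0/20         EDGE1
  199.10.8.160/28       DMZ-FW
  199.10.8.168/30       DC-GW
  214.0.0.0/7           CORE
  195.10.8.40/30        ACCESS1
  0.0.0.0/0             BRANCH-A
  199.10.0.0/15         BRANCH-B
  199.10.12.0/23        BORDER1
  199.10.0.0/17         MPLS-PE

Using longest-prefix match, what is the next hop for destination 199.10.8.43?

Routes whose prefix contains 199.10.8.43:
  0.0.0.0/0 (default, matches everything) -> BRANCH-A
  199.8.0.0/13 (199.8.0.0 - 199.15.255.255) -> BORDER2
  199.10.0.0/15 (199.10.0.0 - 199.11.255.255) -> BRANCH-B
  199.10.0.0/17 (199.10.0.0 - 199.10.127.255) -> MPLS-PE
More-specific entries that do NOT match:
  199.10.8.168/30 (199.10.8.168 - 199.10.8.171) does not contain 199.10.8.43
  195.10.8.40/30 (195.10.8.40 - 195.10.8.43) does not contain 199.10.8.43
  199.10.8.0/28 (199.10.8.0 - 199.10.8.15) does not contain 199.10.8.43
  199.10.8.160/28 (199.10.8.160 - 199.10.8.175) does not contain 199.10.8.43
  199.10.12.0/23 (199.10.12.0 - 199.10.13.255) does not contain 199.10.8.43
  207.10.0.0/20 (207.10.0.0 - 207.10.15.255) does not contain 199.10.8.43
Longest matching prefix is /17 -> next hop MPLS-PE.

MPLS-PE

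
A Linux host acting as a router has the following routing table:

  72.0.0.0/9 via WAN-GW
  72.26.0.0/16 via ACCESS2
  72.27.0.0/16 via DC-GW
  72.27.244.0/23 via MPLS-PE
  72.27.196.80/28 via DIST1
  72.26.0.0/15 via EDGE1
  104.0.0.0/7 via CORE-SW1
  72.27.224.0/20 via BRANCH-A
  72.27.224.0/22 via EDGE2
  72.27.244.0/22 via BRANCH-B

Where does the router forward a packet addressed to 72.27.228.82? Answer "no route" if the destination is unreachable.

BRANCH-A

Routes whose prefix contains 72.27.228.82:
  72.0.0.0/9 (72.0.0.0 - 72.127.255.255) -> WAN-GW
  72.26.0.0/15 (72.26.0.0 - 72.27.255.255) -> EDGE1
  72.27.0.0/16 (72.27.0.0 - 72.27.255.255) -> DC-GW
  72.27.224.0/20 (72.27.224.0 - 72.27.239.255) -> BRANCH-A
More-specific entries that do NOT match:
  72.27.196.80/28 (72.27.196.80 - 72.27.196.95) does not contain 72.27.228.82
  72.27.244.0/23 (72.27.244.0 - 72.27.245.255) does not contain 72.27.228.82
  72.27.224.0/22 (72.27.224.0 - 72.27.227.255) does not contain 72.27.228.82
  72.27.244.0/22 (72.27.244.0 - 72.27.247.255) does not contain 72.27.228.82
Longest matching prefix is /20 -> next hop BRANCH-A.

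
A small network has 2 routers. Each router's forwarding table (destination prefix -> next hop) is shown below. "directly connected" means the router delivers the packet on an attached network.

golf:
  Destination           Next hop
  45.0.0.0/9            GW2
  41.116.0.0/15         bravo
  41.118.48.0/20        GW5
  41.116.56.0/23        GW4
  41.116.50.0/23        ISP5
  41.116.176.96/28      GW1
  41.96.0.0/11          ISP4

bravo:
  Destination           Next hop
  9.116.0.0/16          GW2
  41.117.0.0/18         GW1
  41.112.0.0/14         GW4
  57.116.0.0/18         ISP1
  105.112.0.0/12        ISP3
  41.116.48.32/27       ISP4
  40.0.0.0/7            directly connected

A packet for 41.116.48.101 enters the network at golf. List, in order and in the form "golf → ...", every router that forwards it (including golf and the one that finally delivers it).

golf → bravo

At golf: longest match for 41.116.48.101 is 41.116.0.0/15 -> bravo
At bravo: longest match for 41.116.48.101 is 40.0.0.0/7 -> directly connected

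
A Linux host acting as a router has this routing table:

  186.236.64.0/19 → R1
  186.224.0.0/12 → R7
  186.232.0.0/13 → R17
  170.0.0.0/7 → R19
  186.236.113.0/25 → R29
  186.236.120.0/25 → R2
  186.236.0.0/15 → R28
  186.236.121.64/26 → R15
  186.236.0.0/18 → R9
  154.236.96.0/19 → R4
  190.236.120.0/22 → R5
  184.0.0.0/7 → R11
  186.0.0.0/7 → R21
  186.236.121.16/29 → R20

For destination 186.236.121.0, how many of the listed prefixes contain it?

4

Prefixes containing 186.236.121.0:
  186.0.0.0/7 (186.0.0.0 - 187.255.255.255)
  186.224.0.0/12 (186.224.0.0 - 186.239.255.255)
  186.232.0.0/13 (186.232.0.0 - 186.239.255.255)
  186.236.0.0/15 (186.236.0.0 - 186.237.255.255)
Total matching entries: 4.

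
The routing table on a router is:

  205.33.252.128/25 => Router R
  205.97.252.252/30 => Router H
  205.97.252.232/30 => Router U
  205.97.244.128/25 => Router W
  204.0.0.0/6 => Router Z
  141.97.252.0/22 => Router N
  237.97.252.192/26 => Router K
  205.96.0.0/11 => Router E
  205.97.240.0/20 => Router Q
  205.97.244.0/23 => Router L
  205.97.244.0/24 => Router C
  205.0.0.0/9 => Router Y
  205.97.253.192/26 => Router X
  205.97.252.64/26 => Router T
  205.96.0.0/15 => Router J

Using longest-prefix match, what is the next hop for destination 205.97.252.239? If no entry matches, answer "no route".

Routes whose prefix contains 205.97.252.239:
  204.0.0.0/6 (204.0.0.0 - 207.255.255.255) -> Router Z
  205.0.0.0/9 (205.0.0.0 - 205.127.255.255) -> Router Y
  205.96.0.0/11 (205.96.0.0 - 205.127.255.255) -> Router E
  205.96.0.0/15 (205.96.0.0 - 205.97.255.255) -> Router J
  205.97.240.0/20 (205.97.240.0 - 205.97.255.255) -> Router Q
More-specific entries that do NOT match:
  205.97.252.252/30 (205.97.252.252 - 205.97.252.255) does not contain 205.97.252.239
  205.97.252.232/30 (205.97.252.232 - 205.97.252.235) does not contain 205.97.252.239
  237.97.252.192/26 (237.97.252.192 - 237.97.252.255) does not contain 205.97.252.239
  205.97.253.192/26 (205.97.253.192 - 205.97.253.255) does not contain 205.97.252.239
  205.97.252.64/26 (205.97.252.64 - 205.97.252.127) does not contain 205.97.252.239
  205.33.252.128/25 (205.33.252.128 - 205.33.252.255) does not contain 205.97.252.239
  205.97.244.128/25 (205.97.244.128 - 205.97.244.255) does not contain 205.97.252.239
  205.97.244.0/24 (205.97.244.0 - 205.97.244.255) does not contain 205.97.252.239
  205.97.244.0/23 (205.97.244.0 - 205.97.245.255) does not contain 205.97.252.239
  141.97.252.0/22 (141.97.252.0 - 141.97.255.255) does not contain 205.97.252.239
Longest matching prefix is /20 -> next hop Router Q.

Router Q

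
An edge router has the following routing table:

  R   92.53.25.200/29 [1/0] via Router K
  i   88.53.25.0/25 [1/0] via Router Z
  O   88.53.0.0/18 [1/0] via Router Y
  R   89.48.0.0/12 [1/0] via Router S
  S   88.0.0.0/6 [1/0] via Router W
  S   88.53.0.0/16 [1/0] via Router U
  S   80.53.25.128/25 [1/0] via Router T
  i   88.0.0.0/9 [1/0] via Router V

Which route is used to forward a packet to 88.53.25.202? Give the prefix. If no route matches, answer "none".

88.53.0.0/18

Entries matching 88.53.25.202:
  88.0.0.0/6 (88.0.0.0 - 91.255.255.255)
  88.0.0.0/9 (88.0.0.0 - 88.127.255.255)
  88.53.0.0/16 (88.53.0.0 - 88.53.255.255)
  88.53.0.0/18 (88.53.0.0 - 88.53.63.255)
Most specific is 88.53.0.0/18.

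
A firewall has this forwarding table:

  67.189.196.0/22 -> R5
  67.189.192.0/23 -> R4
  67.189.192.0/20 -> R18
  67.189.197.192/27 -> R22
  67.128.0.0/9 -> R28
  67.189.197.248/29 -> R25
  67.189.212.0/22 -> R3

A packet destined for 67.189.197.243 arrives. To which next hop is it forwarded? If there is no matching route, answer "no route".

Routes whose prefix contains 67.189.197.243:
  67.128.0.0/9 (67.128.0.0 - 67.255.255.255) -> R28
  67.189.192.0/20 (67.189.192.0 - 67.189.207.255) -> R18
  67.189.196.0/22 (67.189.196.0 - 67.189.199.255) -> R5
More-specific entries that do NOT match:
  67.189.197.248/29 (67.189.197.248 - 67.189.197.255) does not contain 67.189.197.243
  67.189.197.192/27 (67.189.197.192 - 67.189.197.223) does not contain 67.189.197.243
  67.189.192.0/23 (67.189.192.0 - 67.189.193.255) does not contain 67.189.197.243
Longest matching prefix is /22 -> next hop R5.

R5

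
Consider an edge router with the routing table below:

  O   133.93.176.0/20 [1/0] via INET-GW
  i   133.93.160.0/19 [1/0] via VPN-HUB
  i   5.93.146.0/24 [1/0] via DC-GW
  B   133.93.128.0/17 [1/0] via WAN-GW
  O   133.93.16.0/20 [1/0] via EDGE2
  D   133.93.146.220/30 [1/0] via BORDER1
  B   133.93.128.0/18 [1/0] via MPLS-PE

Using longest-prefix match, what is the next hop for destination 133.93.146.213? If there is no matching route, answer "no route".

Routes whose prefix contains 133.93.146.213:
  133.93.128.0/17 (133.93.128.0 - 133.93.255.255) -> WAN-GW
  133.93.128.0/18 (133.93.128.0 - 133.93.191.255) -> MPLS-PE
More-specific entries that do NOT match:
  133.93.146.220/30 (133.93.146.220 - 133.93.146.223) does not contain 133.93.146.213
  5.93.146.0/24 (5.93.146.0 - 5.93.146.255) does not contain 133.93.146.213
  133.93.176.0/20 (133.93.176.0 - 133.93.191.255) does not contain 133.93.146.213
  133.93.16.0/20 (133.93.16.0 - 133.93.31.255) does not contain 133.93.146.213
  133.93.160.0/19 (133.93.160.0 - 133.93.191.255) does not contain 133.93.146.213
Longest matching prefix is /18 -> next hop MPLS-PE.

MPLS-PE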